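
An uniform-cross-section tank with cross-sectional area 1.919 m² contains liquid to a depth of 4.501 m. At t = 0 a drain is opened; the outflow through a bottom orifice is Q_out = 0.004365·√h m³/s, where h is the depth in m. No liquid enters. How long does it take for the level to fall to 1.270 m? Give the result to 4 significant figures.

A dh/dt = −Q_out = −0.004365 √h.
This is separable: 2 d(√h)/dt = −0.004365/A, so √h = √h₀ − (0.004365/(2A)) t.
t = 2A(√h₀ − √h)/0.004365 = 2·1.919·(√4.501 − √1.270)/0.004365
  = 3.83800 × (2.12156 − 1.12694) / 0.004365 = 874.531 s.

874.5 s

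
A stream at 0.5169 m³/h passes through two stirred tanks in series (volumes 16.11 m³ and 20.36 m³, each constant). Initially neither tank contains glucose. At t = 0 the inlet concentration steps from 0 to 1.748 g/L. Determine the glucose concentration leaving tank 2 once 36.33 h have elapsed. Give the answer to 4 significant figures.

0.4840 g/L

Time constants: τᵢ = Vᵢ/Q for each well-mixed tank.
τ₁ = 16.11/0.5169 = 31.1666 h; τ₂ = 20.36/0.5169 = 39.3887 h.
Solving the cascade with C₁(0)=C₂(0)=0 gives C₂(t) = C_in[1 − (τ₁ e^(−t/τ₁) − τ₂ e^(−t/τ₂))/(τ₁ − τ₂)].
At t = 36.33: e^(−t/τ₁) = 0.311713, e^(−t/τ₂) = 0.397585.
C₂ = 1.748·[1 − (31.1666·0.311713 − 39.3887·0.397585)/(-8.22209)] = 1.748·0.276910 = 0.484039 g/L.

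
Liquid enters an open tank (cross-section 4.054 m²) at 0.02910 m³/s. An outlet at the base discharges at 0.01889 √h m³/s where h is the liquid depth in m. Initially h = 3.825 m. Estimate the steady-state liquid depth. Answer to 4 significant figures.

2.373 m

Unsteady balance on liquid volume: A dh/dt = Q_in − 0.01889 √h. At steady state dh/dt = 0:
Q_in = 0.01889 √h_ss ⇒ √h_ss = 0.02910/0.01889 = 1.54050.
h_ss = 1.54050² = 2.37313 m. (Since h₀ = 3.825 m > h_ss, the level will fall toward this value.)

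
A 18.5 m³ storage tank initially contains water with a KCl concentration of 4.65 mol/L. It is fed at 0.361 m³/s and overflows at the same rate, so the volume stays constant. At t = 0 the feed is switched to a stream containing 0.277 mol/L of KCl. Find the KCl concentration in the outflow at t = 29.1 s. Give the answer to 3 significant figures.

2.76 mol/L

Accumulation = in − out for the solute gives V dC/dt = Q(C_in − C).
Time constant τ = V/Q = 18.5/0.361 = 51.247 s.
This is linear first-order; C(t) = C_in + (C₀ − C_in) e^(−t/τ).
C(29.1) = 0.277 + (4.65 − 0.277)·e^(−29.1/51.247) = 0.277 + (4.3730)·0.56675 = 2.7554 mol/L.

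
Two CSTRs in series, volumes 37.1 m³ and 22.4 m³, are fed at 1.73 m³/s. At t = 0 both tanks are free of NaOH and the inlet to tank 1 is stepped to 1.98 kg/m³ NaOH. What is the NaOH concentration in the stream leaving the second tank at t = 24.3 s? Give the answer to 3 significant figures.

0.833 kg/m³

Species balance on tank i: dCᵢ/dt = (Cᵢ₋₁ − Cᵢ)/τᵢ with τᵢ = Vᵢ/Q.
τ₁ = 37.1/1.73 = 21.445 s; τ₂ = 22.4/1.73 = 12.948 s.
Tank 1: C₁ = C_in(1 − e^(−t/τ₁)). Tank 2 (τ₁ ≠ τ₂): C₂ = C_in[1 − (τ₁ e^(−t/τ₁) − τ₂ e^(−t/τ₂))/(τ₁ − τ₂)].
At t = 24.3: e^(−t/τ₁) = 0.32202, e^(−t/τ₂) = 0.15309.
C₂ = 1.98·[1 − (21.445·0.32202 − 12.948·0.15309)/(8.4971)] = 1.98·0.42055 = 0.83268 kg/m³.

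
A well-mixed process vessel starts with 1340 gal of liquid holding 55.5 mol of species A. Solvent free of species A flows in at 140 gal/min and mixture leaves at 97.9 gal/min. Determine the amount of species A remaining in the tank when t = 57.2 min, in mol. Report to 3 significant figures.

5.08 mol

Total volume: dV/dt = Q_in − Q_out = 42.100 gal/min, so V(t) = 1340 + 42.100 t and V(57.2) = 3748.1 gal.
Species balance (pure solvent in): dm/dt = −Q_out · m/V(t).
Separate: dm/m = −Q_out dt/V(t) ⇒ ln(m/m₀) = −(Q_out/(Q_in−Q_out)) ln(V/V₀).
m = m₀ (V₀/V)^(Q_out/(Q_in−Q_out)) = 55.5 × (1340/3748.1)^(2.3254) = 5.0759 mol.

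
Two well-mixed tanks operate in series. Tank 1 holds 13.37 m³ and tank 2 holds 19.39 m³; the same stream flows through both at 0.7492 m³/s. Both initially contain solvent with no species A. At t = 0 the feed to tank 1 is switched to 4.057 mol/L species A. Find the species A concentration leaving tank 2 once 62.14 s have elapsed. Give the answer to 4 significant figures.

3.150 mol/L

Time constants: τᵢ = Vᵢ/Q for each well-mixed tank.
τ₁ = 13.37/0.7492 = 17.8457 s; τ₂ = 19.39/0.7492 = 25.8809 s.
Tank 1: C₁ = C_in(1 − e^(−t/τ₁)). Tank 2 (τ₁ ≠ τ₂): C₂ = C_in[1 − (τ₁ e^(−t/τ₁) − τ₂ e^(−t/τ₂))/(τ₁ − τ₂)].
At t = 62.14: e^(−t/τ₁) = 0.0307437, e^(−t/τ₂) = 0.0906278.
C₂ = 4.057·[1 − (17.8457·0.0307437 − 25.8809·0.0906278)/(-8.03524)] = 4.057·0.776374 = 3.14975 mol/L.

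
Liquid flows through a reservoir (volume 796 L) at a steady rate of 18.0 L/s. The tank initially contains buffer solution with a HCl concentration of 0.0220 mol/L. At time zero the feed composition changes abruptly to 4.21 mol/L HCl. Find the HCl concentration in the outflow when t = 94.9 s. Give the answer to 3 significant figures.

Accumulation = in − out for the solute gives V dC/dt = Q(C_in − C).
Time constant τ = V/Q = 796/18.0 = 44.222 s.
Solution: C(t) = C_in + (C₀ − C_in) e^(−t/τ).
C(94.9) = 4.21 + (0.0220 − 4.21)·e^(−94.9/44.222) = 4.21 + (-4.1880)·0.11695 = 3.7202 mol/L.

3.72 mol/L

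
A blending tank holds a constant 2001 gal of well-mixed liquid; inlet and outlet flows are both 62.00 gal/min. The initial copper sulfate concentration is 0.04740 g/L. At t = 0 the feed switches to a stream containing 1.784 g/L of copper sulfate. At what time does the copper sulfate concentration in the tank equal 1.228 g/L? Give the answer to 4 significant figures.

36.76 min

Species balance: V dC/dt = Q(C_in − C) ⇒ τ = V/Q = 32.2742 min.
C(t) = C_in + (C₀ − C_in) e^(−t/τ). Set C = 1.228 and solve for t:
e^(−t/τ) = (C − C_in)/(C₀ − C_in) = (1.228 − 1.784)/(0.04740 − 1.784) = 0.320166
t = −τ ln(…) = 32.2742 × 1.13892 = 36.7576 min.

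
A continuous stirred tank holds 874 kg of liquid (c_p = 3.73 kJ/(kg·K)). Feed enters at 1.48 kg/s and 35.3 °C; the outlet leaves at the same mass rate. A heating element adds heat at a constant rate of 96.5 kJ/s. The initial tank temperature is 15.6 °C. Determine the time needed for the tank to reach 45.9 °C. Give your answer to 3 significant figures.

M c_p dT/dt = ṁ c_p (T_in − T) + Q̇.
τ = M/ṁ = 590.54 s; T_ss = T_in + Q̇/(ṁ c_p) = 52.781 °C.
T(t) = T_ss + (T₀ − T_ss) e^(−t/τ). Set T = 45.9:
e^(−t/τ) = (45.9 − 52.781)/(15.6 − 52.781) = 0.18506
t = −590.54 · ln(0.18506) = 996.29 s.

996 s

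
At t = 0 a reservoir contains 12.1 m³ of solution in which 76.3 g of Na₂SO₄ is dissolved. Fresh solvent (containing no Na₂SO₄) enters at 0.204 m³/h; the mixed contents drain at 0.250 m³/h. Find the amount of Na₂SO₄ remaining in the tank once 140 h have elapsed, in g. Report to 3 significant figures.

Total volume: dV/dt = Q_in − Q_out = -0.046000 m³/h, so V(t) = 12.1 − 0.046000 t and V(140) = 5.6600 m³.
Solute balance: dm/dt = 0 − Q_out C = −Q_out m/V(t).
Separate: dm/m = −Q_out dt/V(t) ⇒ ln(m/m₀) = −(Q_out/(Q_in−Q_out)) ln(V/V₀).
m = m₀ (V₀/V)^(Q_out/(Q_in−Q_out)) = 76.3 × (12.1/5.6600)^(-5.4348) = 1.2280 g.

1.23 g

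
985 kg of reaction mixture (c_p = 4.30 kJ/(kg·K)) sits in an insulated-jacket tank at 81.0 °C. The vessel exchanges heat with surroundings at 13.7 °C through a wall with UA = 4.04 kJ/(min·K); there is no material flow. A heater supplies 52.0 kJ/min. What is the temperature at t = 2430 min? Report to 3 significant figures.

Heat balance on the well-mixed liquid: M c_p dT/dt = −UA(T − T_amb) + Q̇.
dT/dt = (T_ss − T)/τ with T_ss = T_amb + Q̇/UA = 13.7 + 52.0/4.04 = 26.571 °C, τ = M c_p/UA = 985·4.30/4.04 = 1048.4 min.
This is linear first-order; T(t) = T_ss + (T₀ − T_ss) e^(−t/τ).
T(2430) = 26.571 + (54.429)·0.098486 = 31.932 °C.

31.9 °C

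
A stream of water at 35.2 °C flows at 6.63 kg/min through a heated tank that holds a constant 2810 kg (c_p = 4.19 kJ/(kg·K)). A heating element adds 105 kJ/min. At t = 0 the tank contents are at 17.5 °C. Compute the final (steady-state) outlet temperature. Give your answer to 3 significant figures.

39.0 °C

Heat balance on the well-mixed liquid: M c_p dT/dt = ṁ c_p (T_in − T) + 105.
At steady state dT/dt = 0 ⇒ T_ss = T_in + Q̇/(ṁ c_p) = 35.2 + 105/(6.63·4.19) = 38.980 °C.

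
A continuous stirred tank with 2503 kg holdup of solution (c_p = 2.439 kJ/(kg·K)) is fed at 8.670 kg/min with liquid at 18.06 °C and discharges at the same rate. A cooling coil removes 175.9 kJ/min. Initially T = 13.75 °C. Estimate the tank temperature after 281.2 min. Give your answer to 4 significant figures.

Unsteady energy balance on the tank contents: M c_p dT/dt = ṁ c_p (T_in − T) − 175.9.
Rearrange: dT/dt = (T_ss − T)/τ with τ = M/ṁ = 288.697 min and T_ss = T_in − Q̇/(ṁ c_p) = 9.74169 °C.
Solution: T(t) = T_ss + (T₀ − T_ss) e^(−t/τ).
T(281.2) = 9.74169 + (4.00831)·e^(−281.2/288.697) = 9.74169 + (4.00831)·0.377557 = 11.2551 °C.

11.26 °C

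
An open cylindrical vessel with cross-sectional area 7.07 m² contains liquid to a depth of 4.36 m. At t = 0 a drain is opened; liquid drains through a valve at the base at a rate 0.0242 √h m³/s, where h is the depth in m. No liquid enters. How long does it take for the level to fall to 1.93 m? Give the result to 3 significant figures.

408 s

Accumulation of liquid (constant cross-section A): A dh/dt = −0.0242 √h.
This is separable: 2 d(√h)/dt = −0.0242/A, so √h = √h₀ − (0.0242/(2A)) t.
t = 2A(√h₀ − √h)/0.0242 = 2·7.07·(√4.36 − √1.93)/0.0242
  = 14.140 × (2.0881 − 1.3892) / 0.0242 = 408.32 s.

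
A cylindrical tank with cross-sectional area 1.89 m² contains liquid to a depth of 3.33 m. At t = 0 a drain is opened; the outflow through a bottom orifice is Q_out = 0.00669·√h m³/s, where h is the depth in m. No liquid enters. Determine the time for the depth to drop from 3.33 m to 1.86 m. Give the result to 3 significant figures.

260 s

With no inflow, A dh/dt = −0.00669 √h.
Separate and integrate: 2(√h − √h₀) = −(0.00669/A) t.
t = 2A(√h₀ − √h)/0.00669 = 2·1.89·(√3.33 − √1.86)/0.00669
  = 3.7800 × (1.8248 − 1.3638) / 0.00669 = 260.48 s.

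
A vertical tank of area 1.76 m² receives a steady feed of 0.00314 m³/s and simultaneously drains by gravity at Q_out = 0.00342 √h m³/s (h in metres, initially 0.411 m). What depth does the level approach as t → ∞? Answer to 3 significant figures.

0.843 m

A dh/dt = Q_in − 0.00342 √h. Steady state requires inflow = outflow:
Q_in = 0.00342 √h_ss ⇒ √h_ss = 0.00314/0.00342 = 0.91813.
h_ss = 0.91813² = 0.84296 m. (Since h₀ = 0.411 m < h_ss, the level will rise toward this value.)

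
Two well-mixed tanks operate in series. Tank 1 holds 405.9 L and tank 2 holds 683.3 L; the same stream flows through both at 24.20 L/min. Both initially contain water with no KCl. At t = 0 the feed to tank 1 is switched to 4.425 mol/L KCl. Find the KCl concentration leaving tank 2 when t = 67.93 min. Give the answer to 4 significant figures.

3.555 mol/L

Species balance on tank i: dCᵢ/dt = (Cᵢ₋₁ − Cᵢ)/τᵢ with τᵢ = Vᵢ/Q.
τ₁ = 405.9/24.20 = 16.7727 min; τ₂ = 683.3/24.20 = 28.2355 min.
Solving the cascade with C₁(0)=C₂(0)=0 gives C₂(t) = C_in[1 − (τ₁ e^(−t/τ₁) − τ₂ e^(−t/τ₂))/(τ₁ − τ₂)].
At t = 67.93: e^(−t/τ₁) = 0.0174219, e^(−t/τ₂) = 0.0901903.
C₂ = 4.425·[1 − (16.7727·0.0174219 − 28.2355·0.0901903)/(-11.4628)] = 4.425·0.803333 = 3.55475 mol/L.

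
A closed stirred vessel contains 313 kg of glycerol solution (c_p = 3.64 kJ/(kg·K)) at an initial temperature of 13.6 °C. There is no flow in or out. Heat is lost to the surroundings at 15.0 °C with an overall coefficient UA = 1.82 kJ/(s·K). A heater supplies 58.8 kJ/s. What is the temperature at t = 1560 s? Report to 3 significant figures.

44.5 °C

M c_p dT/dt = −UA(T − T_amb) + Q̇.
dT/dt = (T_ss − T)/τ with T_ss = T_amb + Q̇/UA = 15.0 + 58.8/1.82 = 47.308 °C, τ = M c_p/UA = 313·3.64/1.82 = 626.00 s.
This is linear first-order; T(t) = T_ss + (T₀ − T_ss) e^(−t/τ).
T(1560) = 47.308 + (-33.708)·0.082743 = 44.519 °C.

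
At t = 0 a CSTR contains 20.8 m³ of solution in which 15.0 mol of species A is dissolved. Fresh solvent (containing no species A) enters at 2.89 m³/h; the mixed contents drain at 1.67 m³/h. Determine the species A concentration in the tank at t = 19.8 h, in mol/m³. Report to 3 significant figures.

Let m(t) be the amount of species A. Volume: V(t) = V₀ + (Q_in − Q_out) t = 20.8 + 1.2200 t; V(19.8) = 44.956 m³.
Species balance (pure solvent in): dm/dt = −Q_out · m/V(t).
Separate: dm/m = −Q_out dt/V(t) ⇒ ln(m/m₀) = −(Q_out/(Q_in−Q_out)) ln(V/V₀).
m = m₀ (V₀/V)^(Q_out/(Q_in−Q_out)) = 15.0 × (20.8/44.956)^(1.3689) = 5.2228 mol.
C = m/V = 5.2228/44.956 = 0.11618 mol/m³.

0.116 mol/m³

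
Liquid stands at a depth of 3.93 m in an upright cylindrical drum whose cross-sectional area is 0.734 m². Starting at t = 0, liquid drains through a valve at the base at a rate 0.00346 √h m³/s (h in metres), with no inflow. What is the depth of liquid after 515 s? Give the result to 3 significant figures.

Mass balance (ρ constant): A dh/dt = −0.00346 √h.
Separate and integrate: 2(√h − √h₀) = −(0.00346/A) t.
√h = √3.93 − 0.00346·515/(2·0.734) = 1.9824 − 1.2138 = 0.76859.
h = 0.76859² = 0.59074 m.

0.591 m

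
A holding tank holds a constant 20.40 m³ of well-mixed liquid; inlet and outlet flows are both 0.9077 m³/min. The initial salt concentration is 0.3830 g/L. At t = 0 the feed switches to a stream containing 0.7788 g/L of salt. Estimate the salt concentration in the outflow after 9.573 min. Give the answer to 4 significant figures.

Transient balance on the dissolved component: V dC/dt = Q(C_in − C).
Rewrite as dC/dt + C/τ = C_in/τ, τ = V/Q = 22.4744 min.
Solution: C(t) = C_in + (C₀ − C_in) e^(−t/τ).
C(9.573) = 0.7788 + (0.3830 − 0.7788)·e^(−9.573/22.4744) = 0.7788 + (-0.395800)·0.653148 = 0.520284 g/L.

0.5203 g/L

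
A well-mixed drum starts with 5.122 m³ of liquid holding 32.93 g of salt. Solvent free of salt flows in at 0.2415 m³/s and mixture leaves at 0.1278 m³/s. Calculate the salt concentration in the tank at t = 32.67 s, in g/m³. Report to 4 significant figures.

Total volume: dV/dt = Q_in − Q_out = 0.113700 m³/s, so V(t) = 5.122 + 0.113700 t and V(32.67) = 8.83658 m³.
Species balance (pure solvent in): dm/dt = −Q_out · m/V(t).
dm/m = −Q_out dt/(V₀ + 0.113700 t); integrating gives ln(m/m₀) = −(Q_out/(Q_in−Q_out)) ln(V/V₀).
m = m₀ (V₀/V)^(Q_out/(Q_in−Q_out)) = 32.93 × (5.122/8.83658)^(1.12401) = 17.8392 g.
C = m/V = 17.8392/8.83658 = 2.01879 g/m³.

2.019 g/m³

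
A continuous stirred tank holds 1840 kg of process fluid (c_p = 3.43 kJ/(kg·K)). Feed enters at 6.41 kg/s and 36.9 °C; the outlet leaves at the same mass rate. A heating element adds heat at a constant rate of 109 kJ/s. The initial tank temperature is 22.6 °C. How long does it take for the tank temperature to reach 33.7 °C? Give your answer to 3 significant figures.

247 s

Energy balance: M c_p dT/dt = ṁ c_p (T_in − T) + 109.
τ = M/ṁ = 287.05 s; T_ss = T_in + Q̇/(ṁ c_p) = 41.858 °C.
T(t) = T_ss + (T₀ − T_ss) e^(−t/τ). Set T = 33.7:
e^(−t/τ) = (33.7 − 41.858)/(22.6 − 41.858) = 0.42361
t = −287.05 · ln(0.42361) = 246.56 s.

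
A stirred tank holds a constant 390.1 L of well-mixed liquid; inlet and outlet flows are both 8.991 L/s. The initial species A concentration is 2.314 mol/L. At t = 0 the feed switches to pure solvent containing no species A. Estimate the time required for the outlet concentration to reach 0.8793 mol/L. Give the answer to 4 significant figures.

41.98 s

Species balance: V dC/dt = Q(C_in − C) ⇒ τ = V/Q = 43.3878 s.
C(t) = C_in + (C₀ − C_in) e^(−t/τ). Set C = 0.8793 and solve for t:
e^(−t/τ) = (C − C_in)/(C₀ − C_in) = (0.8793 − 0)/(2.314 − 0) = 0.379991
t = −τ ln(…) = 43.3878 × 0.967607 = 41.9824 s.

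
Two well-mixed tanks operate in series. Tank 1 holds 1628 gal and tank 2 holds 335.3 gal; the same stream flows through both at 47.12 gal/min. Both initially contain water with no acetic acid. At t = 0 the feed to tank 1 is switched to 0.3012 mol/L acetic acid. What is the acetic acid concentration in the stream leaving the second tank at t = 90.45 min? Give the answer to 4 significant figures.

0.2735 mol/L

Species balance on tank i: dCᵢ/dt = (Cᵢ₋₁ − Cᵢ)/τᵢ with τᵢ = Vᵢ/Q.
τ₁ = 1628/47.12 = 34.5501 min; τ₂ = 335.3/47.12 = 7.11587 min.
Tank 1: C₁ = C_in(1 − e^(−t/τ₁)). Tank 2 (τ₁ ≠ τ₂): C₂ = C_in[1 − (τ₁ e^(−t/τ₁) − τ₂ e^(−t/τ₂))/(τ₁ − τ₂)].
At t = 90.45: e^(−t/τ₁) = 0.0729531, e^(−t/τ₂) = 3.01770e-06.
C₂ = 0.3012·[1 − (34.5501·0.0729531 − 7.11587·3.01770e-06)/(27.4342)] = 0.3012·0.908125 = 0.273527 mol/L.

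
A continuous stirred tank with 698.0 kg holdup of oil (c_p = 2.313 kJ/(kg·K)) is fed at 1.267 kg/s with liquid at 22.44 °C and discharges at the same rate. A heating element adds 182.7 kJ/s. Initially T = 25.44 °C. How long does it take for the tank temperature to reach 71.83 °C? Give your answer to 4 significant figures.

M c_p dT/dt = ṁ c_p (T_in − T) + Q̇.
τ = M/ṁ = 550.908 s; T_ss = T_in + Q̇/(ṁ c_p) = 84.7828 °C.
T(t) = T_ss + (T₀ − T_ss) e^(−t/τ). Set T = 71.83:
e^(−t/τ) = (71.83 − 84.7828)/(25.44 − 84.7828) = 0.218271
t = −550.908 · ln(0.218271) = 838.492 s.

838.5 s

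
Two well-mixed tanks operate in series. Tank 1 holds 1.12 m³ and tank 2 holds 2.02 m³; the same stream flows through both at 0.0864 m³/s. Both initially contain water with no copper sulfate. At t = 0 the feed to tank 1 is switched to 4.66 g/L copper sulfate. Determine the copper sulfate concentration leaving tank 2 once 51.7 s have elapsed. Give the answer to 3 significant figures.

3.62 g/L

Each tank obeys Vᵢ dCᵢ/dt = Q(Cᵢ₋₁ − Cᵢ), so τᵢ = Vᵢ/Q.
τ₁ = 1.12/0.0864 = 12.963 s; τ₂ = 2.02/0.0864 = 23.380 s.
Solving the cascade with C₁(0)=C₂(0)=0 gives C₂(t) = C_in[1 − (τ₁ e^(−t/τ₁) − τ₂ e^(−t/τ₂))/(τ₁ − τ₂)].
At t = 51.7: e^(−t/τ₁) = 0.018531, e^(−t/τ₂) = 0.10956.
C₂ = 4.66·[1 − (12.963·0.018531 − 23.380·0.10956)/(-10.417)] = 4.66·0.77717 = 3.6216 g/L.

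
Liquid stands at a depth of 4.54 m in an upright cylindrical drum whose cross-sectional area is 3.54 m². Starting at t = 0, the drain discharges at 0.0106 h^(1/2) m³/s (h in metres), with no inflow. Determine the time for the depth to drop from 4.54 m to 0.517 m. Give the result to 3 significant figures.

Unsteady balance on liquid volume: A dh/dt = −0.0106 √h.
Separate and integrate: 2(√h − √h₀) = −(0.0106/A) t.
t = 2A(√h₀ − √h)/0.0106 = 2·3.54·(√4.54 − √0.517)/0.0106
  = 7.0800 × (2.1307 − 0.71903) / 0.0106 = 942.91 s.

943 s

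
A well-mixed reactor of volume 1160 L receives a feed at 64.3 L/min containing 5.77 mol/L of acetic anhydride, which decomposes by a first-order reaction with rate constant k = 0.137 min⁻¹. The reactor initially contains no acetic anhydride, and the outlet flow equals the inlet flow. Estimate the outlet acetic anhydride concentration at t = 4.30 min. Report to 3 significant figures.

V dC/dt = Q(C_in − C) − k V C.
dC/dt = (Q/V) C_in − (Q/V + k) C; effective rate a = Q/V + k = 0.055431 + 0.137 = 0.19243 min⁻¹.
C_ss = Q C_in/(Q + kV) = 1.6621 mol/L; C(t) = C_ss + (C₀ − C_ss) e^(−a t).
C(4.30) = 1.6621 + (-1.6621)·e^(−0.19243·4.30) = 1.6621 + (-1.6621)·0.43716 = 0.93549 mol/L.

0.935 mol/L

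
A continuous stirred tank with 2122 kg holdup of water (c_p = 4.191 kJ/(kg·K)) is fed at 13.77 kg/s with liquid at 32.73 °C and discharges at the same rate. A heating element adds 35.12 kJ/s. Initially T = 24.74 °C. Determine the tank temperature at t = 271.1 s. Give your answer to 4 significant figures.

31.86 °C

Unsteady energy balance on the tank contents: M c_p dT/dt = ṁ c_p (T_in − T) + 35.12.
τ = M/ṁ = 154.103 s; T_ss = T_in + Q̇/(ṁ c_p) = 32.73 + 35.12/(13.77·4.191) = 33.3386 °C.
T approaches T_ss exponentially: T(t) = T_ss + (T₀ − T_ss) e^(−t/τ).
T(271.1) = 33.3386 + (-8.59856)·e^(−271.1/154.103) = 33.3386 + (-8.59856)·0.172181 = 31.8581 °C.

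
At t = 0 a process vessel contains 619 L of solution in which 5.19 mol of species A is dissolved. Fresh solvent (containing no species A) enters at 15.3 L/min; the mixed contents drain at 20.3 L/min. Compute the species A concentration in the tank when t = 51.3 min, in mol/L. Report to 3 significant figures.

Total volume: dV/dt = Q_in − Q_out = -5.0000 L/min, so V(t) = 619 − 5.0000 t and V(51.3) = 362.50 L.
No species A enters, so dm/dt = −Q_out · (m/V).
Separate: dm/m = −Q_out dt/V(t) ⇒ ln(m/m₀) = −(Q_out/(Q_in−Q_out)) ln(V/V₀).
m = m₀ (V₀/V)^(Q_out/(Q_in−Q_out)) = 5.19 × (619/362.50)^(-4.0600) = 0.59114 mol.
C = m/V = 0.59114/362.50 = 0.0016307 mol/L.

0.00163 mol/L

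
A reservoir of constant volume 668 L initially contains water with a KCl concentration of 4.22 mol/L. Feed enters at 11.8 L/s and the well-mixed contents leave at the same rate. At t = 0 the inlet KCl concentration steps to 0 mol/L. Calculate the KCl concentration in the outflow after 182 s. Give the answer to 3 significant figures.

Mass balance on the solute (V constant): V dC/dt = Q(C_in − C).
So dC/dt = (C_in − C)/τ with τ = V/Q = 668/11.8 = 56.610 s.
Integrating: C(t) = C_in + (C₀ − C_in) e^(−t/τ).
C(182) = 0 + (4.22 − 0)·e^(−182/56.610) = 0 + (4.2200)·0.040157 = 0.16946 mol/L.

0.169 mol/L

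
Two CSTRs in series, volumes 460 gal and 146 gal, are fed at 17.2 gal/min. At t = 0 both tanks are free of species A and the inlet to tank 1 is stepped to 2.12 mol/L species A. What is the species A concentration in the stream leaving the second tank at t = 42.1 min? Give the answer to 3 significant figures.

Species balance on tank i: dCᵢ/dt = (Cᵢ₋₁ − Cᵢ)/τᵢ with τᵢ = Vᵢ/Q.
τ₁ = 460/17.2 = 26.744 min; τ₂ = 146/17.2 = 8.4884 min.
Solving the cascade with C₁(0)=C₂(0)=0 gives C₂(t) = C_in[1 − (τ₁ e^(−t/τ₁) − τ₂ e^(−t/τ₂))/(τ₁ − τ₂)].
At t = 42.1: e^(−t/τ₁) = 0.20718, e^(−t/τ₂) = 0.0070148.
C₂ = 2.12·[1 − (26.744·0.20718 − 8.4884·0.0070148)/(18.256)] = 2.12·0.69975 = 1.4835 mol/L.

1.48 mol/L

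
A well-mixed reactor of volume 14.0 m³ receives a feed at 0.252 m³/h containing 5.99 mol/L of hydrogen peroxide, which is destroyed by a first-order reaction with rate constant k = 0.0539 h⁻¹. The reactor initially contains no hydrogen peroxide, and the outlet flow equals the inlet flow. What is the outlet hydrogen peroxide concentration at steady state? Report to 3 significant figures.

Accumulation = in − out − consumed: V dC/dt = Q C_in − Q C − k V C.
Steady state (dC/dt = 0): C_ss = Q C_in/(Q + kV) = C_in/(1 + kV/Q).
C_ss = 0.252·5.99/(0.252 + 0.0539·14.0) = 1.5095/1.0066 = 1.4996 mol/L.

1.50 mol/L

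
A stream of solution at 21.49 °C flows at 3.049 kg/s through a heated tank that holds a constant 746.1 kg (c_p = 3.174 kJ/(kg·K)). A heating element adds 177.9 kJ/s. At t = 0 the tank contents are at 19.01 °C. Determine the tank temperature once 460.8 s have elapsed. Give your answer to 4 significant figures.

36.70 °C

Energy balance: M c_p dT/dt = ṁ c_p (T_in − T) + 177.9.
τ = M/ṁ = 244.703 s; T_ss = T_in + Q̇/(ṁ c_p) = 21.49 + 177.9/(3.049·3.174) = 39.8728 °C.
Integrating: T(t) = T_ss + (T₀ − T_ss) e^(−t/τ).
T(460.8) = 39.8728 + (-20.8628)·e^(−460.8/244.703) = 39.8728 + (-20.8628)·0.152118 = 36.6992 °C.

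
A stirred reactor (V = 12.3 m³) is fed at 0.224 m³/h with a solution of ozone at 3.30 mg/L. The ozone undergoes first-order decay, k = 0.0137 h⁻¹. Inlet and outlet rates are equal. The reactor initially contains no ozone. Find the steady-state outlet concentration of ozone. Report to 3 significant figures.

Species balance: V dC/dt = Q C_in − Q C − k V C.
At steady state: 0 = Q C_in − (Q + kV) C_ss, so C_ss = Q C_in/(Q + kV).
C_ss = 0.224·3.30/(0.224 + 0.0137·12.3) = 0.73920/0.39251 = 1.8833 mg/L.

1.88 mg/L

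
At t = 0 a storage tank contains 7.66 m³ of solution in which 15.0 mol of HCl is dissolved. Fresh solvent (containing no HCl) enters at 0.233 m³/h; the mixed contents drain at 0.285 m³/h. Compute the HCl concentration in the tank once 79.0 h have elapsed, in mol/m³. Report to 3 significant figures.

Let m(t) be the amount of HCl. Volume: V(t) = V₀ + (Q_in − Q_out) t = 7.66 − 0.052000 t; V(79.0) = 3.5520 m³.
No HCl enters, so dm/dt = −Q_out · (m/V).
dm/m = −Q_out dt/(V₀ − 0.052000 t); integrating gives ln(m/m₀) = −(Q_out/(Q_in−Q_out)) ln(V/V₀).
m = m₀ (V₀/V)^(Q_out/(Q_in−Q_out)) = 15.0 × (7.66/3.5520)^(-5.4808) = 0.22226 mol.
C = m/V = 0.22226/3.5520 = 0.062572 mol/m³.

0.0626 mol/m³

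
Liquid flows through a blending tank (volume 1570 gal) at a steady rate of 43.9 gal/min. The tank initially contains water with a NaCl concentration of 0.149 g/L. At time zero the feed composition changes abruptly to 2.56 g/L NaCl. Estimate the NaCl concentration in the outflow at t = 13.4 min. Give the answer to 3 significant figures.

0.902 g/L

Mass balance on the solute (V constant): V dC/dt = Q(C_in − C).
Rewrite as dC/dt + C/τ = C_in/τ, τ = V/Q = 35.763 min.
This is linear first-order; C(t) = C_in + (C₀ − C_in) e^(−t/τ).
C(13.4) = 2.56 + (0.149 − 2.56)·e^(−13.4/35.763) = 2.56 + (-2.4110)·0.68750 = 0.90243 g/L.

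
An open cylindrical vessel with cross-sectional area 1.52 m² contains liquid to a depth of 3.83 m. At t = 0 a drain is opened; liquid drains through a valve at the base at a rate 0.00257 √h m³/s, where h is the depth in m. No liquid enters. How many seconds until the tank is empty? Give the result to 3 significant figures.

2310 s

A dh/dt = −Q_out = −0.00257 √h.
This is separable: 2 d(√h)/dt = −0.00257/A, so √h = √h₀ − (0.00257/(2A)) t.
Set h = 0: 2√h₀ = (0.00257/A) t_empty ⇒ t_empty = 2A√h₀/0.00257.
t_empty = 2·1.52·√3.83/0.00257 = 3.0400·1.9570/0.00257 = 2314.9 s.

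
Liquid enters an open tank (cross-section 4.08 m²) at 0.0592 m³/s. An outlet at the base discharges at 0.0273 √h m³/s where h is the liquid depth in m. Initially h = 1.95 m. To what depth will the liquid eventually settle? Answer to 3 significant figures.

4.70 m

Level balance: A dh/dt = 0.0592 − 0.0273 √h. Setting dh/dt = 0:
Q_in = 0.0273 √h_ss ⇒ √h_ss = 0.0592/0.0273 = 2.1685.
h_ss = 2.1685² = 4.7024 m. (Since h₀ = 1.95 m < h_ss, the level will rise toward this value.)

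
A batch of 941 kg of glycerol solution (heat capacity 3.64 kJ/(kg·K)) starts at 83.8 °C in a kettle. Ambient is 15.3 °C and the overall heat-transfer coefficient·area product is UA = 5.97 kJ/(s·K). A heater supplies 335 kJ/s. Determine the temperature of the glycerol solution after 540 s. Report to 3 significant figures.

76.2 °C

M c_p dT/dt = −UA(T − T_amb) + Q̇.
dT/dt = (T_ss − T)/τ with T_ss = T_amb + Q̇/UA = 15.3 + 335/5.97 = 71.414 °C, τ = M c_p/UA = 941·3.64/5.97 = 573.74 s.
Integrating: T(t) = T_ss + (T₀ − T_ss) e^(−t/τ).
T(540) = 71.414 + (12.386)·0.39016 = 76.247 °C.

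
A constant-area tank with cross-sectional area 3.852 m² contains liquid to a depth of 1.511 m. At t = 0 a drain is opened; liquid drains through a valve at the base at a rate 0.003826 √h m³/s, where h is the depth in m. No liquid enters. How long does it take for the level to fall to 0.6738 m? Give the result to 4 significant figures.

A dh/dt = −Q_out = −0.003826 √h.
∫ h^(−1/2) dh = −(0.003826/A) ∫ dt, giving 2√h = 2√h₀ − (0.003826/A) t.
t = 2A(√h₀ − √h)/0.003826 = 2·3.852·(√1.511 − √0.6738)/0.003826
  = 7.70400 × (1.22923 − 0.820853) / 0.003826 = 822.299 s.

822.3 s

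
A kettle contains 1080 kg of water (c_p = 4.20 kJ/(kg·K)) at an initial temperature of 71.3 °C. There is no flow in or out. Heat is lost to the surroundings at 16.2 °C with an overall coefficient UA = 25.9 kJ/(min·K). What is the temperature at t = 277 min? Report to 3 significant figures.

Lumped-capacitance energy balance: M c_p dT/dt = UA(T_amb − T).
dT/dt = (T_ss − T)/τ with T_ss = T_amb = 16.200 °C, τ = M c_p/UA = 1080·4.20/25.9 = 175.14 min.
T approaches T_ss exponentially: T(t) = T_ss + (T₀ − T_ss) e^(−t/τ).
T(277) = 16.200 + (55.100)·0.20564 = 27.531 °C.

27.5 °C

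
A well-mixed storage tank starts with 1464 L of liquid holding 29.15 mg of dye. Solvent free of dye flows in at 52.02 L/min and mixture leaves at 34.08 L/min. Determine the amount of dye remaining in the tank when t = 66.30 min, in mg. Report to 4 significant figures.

Let m(t) be the amount of dye. Volume: V(t) = V₀ + (Q_in − Q_out) t = 1464 + 17.9400 t; V(66.30) = 2653.42 L.
No dye enters, so dm/dt = −Q_out · (m/V).
dm/m = −Q_out dt/(V₀ + 17.9400 t); integrating gives ln(m/m₀) = −(Q_out/(Q_in−Q_out)) ln(V/V₀).
m = m₀ (V₀/V)^(Q_out/(Q_in−Q_out)) = 29.15 × (1464/2653.42)^(1.89967) = 9.41935 mg.

9.419 mg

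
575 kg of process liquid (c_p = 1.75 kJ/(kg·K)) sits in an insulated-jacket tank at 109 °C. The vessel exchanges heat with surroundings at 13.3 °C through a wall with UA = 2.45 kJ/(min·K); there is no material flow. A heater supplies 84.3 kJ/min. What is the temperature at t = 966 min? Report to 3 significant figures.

53.5 °C

M c_p dT/dt = −UA(T − T_amb) + Q̇.
dT/dt = (T_ss − T)/τ with T_ss = T_amb + Q̇/UA = 13.3 + 84.3/2.45 = 47.708 °C, τ = M c_p/UA = 575·1.75/2.45 = 410.71 min.
T approaches T_ss exponentially: T(t) = T_ss + (T₀ − T_ss) e^(−t/τ).
T(966) = 47.708 + (61.292)·0.095179 = 53.542 °C.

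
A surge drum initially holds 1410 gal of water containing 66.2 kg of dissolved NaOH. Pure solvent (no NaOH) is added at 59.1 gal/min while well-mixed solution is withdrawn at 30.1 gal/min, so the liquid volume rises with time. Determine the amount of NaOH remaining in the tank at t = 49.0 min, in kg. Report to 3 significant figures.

32.1 kg

Total volume: dV/dt = Q_in − Q_out = 29.000 gal/min, so V(t) = 1410 + 29.000 t and V(49.0) = 2831.0 gal.
Species balance (pure solvent in): dm/dt = −Q_out · m/V(t).
Separate: dm/m = −Q_out dt/V(t) ⇒ ln(m/m₀) = −(Q_out/(Q_in−Q_out)) ln(V/V₀).
m = m₀ (V₀/V)^(Q_out/(Q_in−Q_out)) = 66.2 × (1410/2831.0)^(1.0379) = 32.111 kg.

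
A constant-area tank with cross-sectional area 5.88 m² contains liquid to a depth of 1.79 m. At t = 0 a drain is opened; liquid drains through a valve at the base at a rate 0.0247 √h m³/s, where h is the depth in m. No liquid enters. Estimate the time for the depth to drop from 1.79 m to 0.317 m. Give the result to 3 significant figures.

369 s

A dh/dt = −Q_out = −0.0247 √h.
∫ h^(−1/2) dh = −(0.0247/A) ∫ dt, giving 2√h = 2√h₀ − (0.0247/A) t.
t = 2A(√h₀ − √h)/0.0247 = 2·5.88·(√1.79 − √0.317)/0.0247
  = 11.760 × (1.3379 − 0.56303) / 0.0247 = 368.93 s.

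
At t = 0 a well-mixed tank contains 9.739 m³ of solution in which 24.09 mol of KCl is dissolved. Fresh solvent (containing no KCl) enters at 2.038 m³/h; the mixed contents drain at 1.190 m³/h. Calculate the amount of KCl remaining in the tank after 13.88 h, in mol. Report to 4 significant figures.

7.924 mol

Let m(t) be the amount of KCl. Volume: V(t) = V₀ + (Q_in − Q_out) t = 9.739 + 0.848000 t; V(13.88) = 21.5092 m³.
Solute balance: dm/dt = 0 − Q_out C = −Q_out m/V(t).
dm/m = −Q_out dt/(V₀ + 0.848000 t); integrating gives ln(m/m₀) = −(Q_out/(Q_in−Q_out)) ln(V/V₀).
m = m₀ (V₀/V)^(Q_out/(Q_in−Q_out)) = 24.09 × (9.739/21.5092)^(1.40330) = 7.92402 mol.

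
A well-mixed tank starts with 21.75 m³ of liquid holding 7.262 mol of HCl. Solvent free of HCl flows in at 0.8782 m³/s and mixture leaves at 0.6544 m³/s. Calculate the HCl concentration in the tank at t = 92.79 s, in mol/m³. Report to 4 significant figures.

0.02406 mol/m³

Let m(t) be the amount of HCl. Volume: V(t) = V₀ + (Q_in − Q_out) t = 21.75 + 0.223800 t; V(92.79) = 42.5164 m³.
No HCl enters, so dm/dt = −Q_out · (m/V).
Separate: dm/m = −Q_out dt/V(t) ⇒ ln(m/m₀) = −(Q_out/(Q_in−Q_out)) ln(V/V₀).
m = m₀ (V₀/V)^(Q_out/(Q_in−Q_out)) = 7.262 × (21.75/42.5164)^(2.92404) = 1.02300 mol.
C = m/V = 1.02300/42.5164 = 0.0240613 mol/m³.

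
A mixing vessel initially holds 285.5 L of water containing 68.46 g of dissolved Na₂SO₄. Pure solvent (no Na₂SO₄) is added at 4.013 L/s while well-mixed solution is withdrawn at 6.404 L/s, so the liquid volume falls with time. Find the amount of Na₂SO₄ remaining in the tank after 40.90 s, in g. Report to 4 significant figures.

22.27 g

Let m(t) be the amount of Na₂SO₄. Volume: V(t) = V₀ + (Q_in − Q_out) t = 285.5 − 2.39100 t; V(40.90) = 187.708 L.
No Na₂SO₄ enters, so dm/dt = −Q_out · (m/V).
dm/m = −Q_out dt/(V₀ − 2.39100 t); integrating gives ln(m/m₀) = −(Q_out/(Q_in−Q_out)) ln(V/V₀).
m = m₀ (V₀/V)^(Q_out/(Q_in−Q_out)) = 68.46 × (285.5/187.708)^(-2.67838) = 22.2660 g.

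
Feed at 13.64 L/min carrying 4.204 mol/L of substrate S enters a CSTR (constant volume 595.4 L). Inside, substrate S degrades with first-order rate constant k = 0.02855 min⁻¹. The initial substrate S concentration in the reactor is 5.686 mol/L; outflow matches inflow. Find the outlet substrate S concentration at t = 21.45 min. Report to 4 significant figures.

V dC/dt = Q(C_in − C) − k V C.
dC/dt = (Q/V) C_in − (Q/V + k) C; effective rate a = Q/V + k = 0.0229090 + 0.02855 = 0.0514590 min⁻¹.
C_ss = Q C_in/(Q + kV) = 1.87157 mol/L; C(t) = C_ss + (C₀ − C_ss) e^(−a t).
C(21.45) = 1.87157 + (3.81443)·e^(−0.0514590·21.45) = 1.87157 + (3.81443)·0.331610 = 3.13648 mol/L.

3.136 mol/L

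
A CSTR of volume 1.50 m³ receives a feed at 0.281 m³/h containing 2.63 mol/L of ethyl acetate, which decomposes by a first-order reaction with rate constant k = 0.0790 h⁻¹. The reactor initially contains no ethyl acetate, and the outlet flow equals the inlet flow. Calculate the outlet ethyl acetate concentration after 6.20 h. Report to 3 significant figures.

Species balance: V dC/dt = Q C_in − Q C − k V C.
dC/dt = (Q/V) C_in − (Q/V + k) C; effective rate a = Q/V + k = 0.18733 + 0.0790 = 0.26633 h⁻¹.
C_ss = Q C_in/(Q + kV) = 1.8499 mol/L; C(t) = C_ss + (C₀ − C_ss) e^(−a t).
C(6.20) = 1.8499 + (-1.8499)·e^(−0.26633·6.20) = 1.8499 + (-1.8499)·0.19181 = 1.4951 mol/L.

1.50 mol/L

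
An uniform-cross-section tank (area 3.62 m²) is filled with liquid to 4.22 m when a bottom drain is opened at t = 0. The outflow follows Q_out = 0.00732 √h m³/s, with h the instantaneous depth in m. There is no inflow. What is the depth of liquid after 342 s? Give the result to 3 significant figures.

A dh/dt = −Q_out = −0.00732 √h.
∫ h^(−1/2) dh = −(0.00732/A) ∫ dt, giving 2√h = 2√h₀ − (0.00732/A) t.
√h = √4.22 − 0.00732·342/(2·3.62) = 2.0543 − 0.34578 = 1.7085.
h = 1.7085² = 2.9189 m.

2.92 m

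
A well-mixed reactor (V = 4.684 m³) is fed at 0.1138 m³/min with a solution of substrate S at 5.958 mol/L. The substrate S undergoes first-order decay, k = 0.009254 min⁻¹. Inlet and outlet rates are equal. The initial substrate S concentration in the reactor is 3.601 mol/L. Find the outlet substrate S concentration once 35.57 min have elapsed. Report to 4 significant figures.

4.098 mol/L

Accumulation = in − out − consumed: V dC/dt = Q C_in − Q C − k V C.
This is linear with rate a = Q/V + k = 0.0335495 min⁻¹.
C_ss = Q C_in/(Q + kV) = 4.31460 mol/L; C(t) = C_ss + (C₀ − C_ss) e^(−a t).
C(35.57) = 4.31460 + (-0.713596)·e^(−0.0335495·35.57) = 4.31460 + (-0.713596)·0.303202 = 4.09823 mol/L.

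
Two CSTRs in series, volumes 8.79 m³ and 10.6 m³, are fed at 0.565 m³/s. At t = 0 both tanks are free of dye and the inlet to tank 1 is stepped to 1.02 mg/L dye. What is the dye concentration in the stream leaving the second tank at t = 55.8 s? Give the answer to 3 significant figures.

0.852 mg/L

Time constants: τᵢ = Vᵢ/Q for each well-mixed tank.
τ₁ = 8.79/0.565 = 15.558 s; τ₂ = 10.6/0.565 = 18.761 s.
Solving the cascade with C₁(0)=C₂(0)=0 gives C₂(t) = C_in[1 − (τ₁ e^(−t/τ₁) − τ₂ e^(−t/τ₂))/(τ₁ − τ₂)].
At t = 55.8: e^(−t/τ₁) = 0.027690, e^(−t/τ₂) = 0.051086.
C₂ = 1.02·[1 − (15.558·0.027690 − 18.761·0.051086)/(-3.2035)] = 1.02·0.83529 = 0.85200 mg/L.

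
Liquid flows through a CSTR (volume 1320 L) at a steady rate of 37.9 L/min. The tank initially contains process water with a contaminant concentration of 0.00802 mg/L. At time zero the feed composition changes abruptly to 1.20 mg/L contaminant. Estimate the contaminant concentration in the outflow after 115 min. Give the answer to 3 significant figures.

Mass balance on the solute (V constant): V dC/dt = Q(C_in − C).
So dC/dt = (C_in − C)/τ with τ = V/Q = 1320/37.9 = 34.828 min.
Integrating: C(t) = C_in + (C₀ − C_in) e^(−t/τ).
C(115) = 1.20 + (0.00802 − 1.20)·e^(−115/34.828) = 1.20 + (-1.1920)·0.036813 = 1.1561 mg/L.

1.16 mg/L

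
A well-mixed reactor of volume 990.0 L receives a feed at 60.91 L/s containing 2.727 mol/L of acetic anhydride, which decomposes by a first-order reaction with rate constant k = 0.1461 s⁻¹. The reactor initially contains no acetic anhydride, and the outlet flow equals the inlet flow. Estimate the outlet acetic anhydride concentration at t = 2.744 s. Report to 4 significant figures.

Species balance: V dC/dt = Q C_in − Q C − k V C.
dC/dt = (Q/V) C_in − (Q/V + k) C; effective rate a = Q/V + k = 0.0615253 + 0.1461 = 0.207625 s⁻¹.
C_ss = Q C_in/(Q + kV) = 0.808087 mol/L; C(t) = C_ss + (C₀ − C_ss) e^(−a t).
C(2.744) = 0.808087 + (-0.808087)·e^(−0.207625·2.744) = 0.808087 + (-0.808087)·0.565682 = 0.350967 mol/L.

0.3510 mol/L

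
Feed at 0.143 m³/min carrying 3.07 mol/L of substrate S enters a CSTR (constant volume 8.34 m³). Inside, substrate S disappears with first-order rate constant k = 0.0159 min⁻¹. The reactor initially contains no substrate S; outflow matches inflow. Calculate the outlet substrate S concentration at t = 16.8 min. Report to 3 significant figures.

0.679 mol/L

Accumulation = in − out − consumed: V dC/dt = Q C_in − Q C − k V C.
dC/dt = (Q/V) C_in − (Q/V + k) C; effective rate a = Q/V + k = 0.017146 + 0.0159 = 0.033046 min⁻¹.
C_ss = Q C_in/(Q + kV) = 1.5929 mol/L; C(t) = C_ss + (C₀ − C_ss) e^(−a t).
C(16.8) = 1.5929 + (-1.5929)·e^(−0.033046·16.8) = 1.5929 + (-1.5929)·0.57397 = 0.67862 mol/L.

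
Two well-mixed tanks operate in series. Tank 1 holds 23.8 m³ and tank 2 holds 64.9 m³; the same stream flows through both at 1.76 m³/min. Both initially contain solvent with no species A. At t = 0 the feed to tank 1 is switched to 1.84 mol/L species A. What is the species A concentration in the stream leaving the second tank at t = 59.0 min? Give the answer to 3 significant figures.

1.27 mol/L

Species balance on tank i: dCᵢ/dt = (Cᵢ₋₁ − Cᵢ)/τᵢ with τᵢ = Vᵢ/Q.
τ₁ = 23.8/1.76 = 13.523 min; τ₂ = 64.9/1.76 = 36.875 min.
Solving the cascade with C₁(0)=C₂(0)=0 gives C₂(t) = C_in[1 − (τ₁ e^(−t/τ₁) − τ₂ e^(−t/τ₂))/(τ₁ − τ₂)].
At t = 59.0: e^(−t/τ₁) = 0.012740, e^(−t/τ₂) = 0.20190.
C₂ = 1.84·[1 − (13.523·0.012740 − 36.875·0.20190)/(-23.352)] = 1.84·0.68857 = 1.2670 mol/L.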